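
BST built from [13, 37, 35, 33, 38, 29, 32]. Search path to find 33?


BST root = 13
Search for 33: compare at each node
Path: [13, 37, 35, 33]


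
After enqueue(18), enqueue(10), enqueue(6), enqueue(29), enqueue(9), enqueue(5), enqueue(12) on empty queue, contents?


enqueue(18) -> [18]
enqueue(10) -> [18, 10]
enqueue(6) -> [18, 10, 6]
enqueue(29) -> [18, 10, 6, 29]
enqueue(9) -> [18, 10, 6, 29, 9]
enqueue(5) -> [18, 10, 6, 29, 9, 5]
enqueue(12) -> [18, 10, 6, 29, 9, 5, 12]
Final queue (front to back): [18, 10, 6, 29, 9, 5, 12]


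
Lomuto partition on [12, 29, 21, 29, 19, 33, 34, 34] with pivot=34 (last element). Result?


Elements <= 34 go left of pivot.
Result: [12, 29, 21, 29, 19, 33, 34, 34], pivot at index 7


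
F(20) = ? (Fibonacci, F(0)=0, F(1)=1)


F(n)=F(n-1)+F(n-2)
...F(18)=2584, F(19)=4181, F(20)=6765


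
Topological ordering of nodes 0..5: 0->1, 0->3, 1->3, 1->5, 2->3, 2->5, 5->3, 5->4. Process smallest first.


Kahn's algorithm, process smallest node first
Order: [0, 1, 2, 5, 3, 4]


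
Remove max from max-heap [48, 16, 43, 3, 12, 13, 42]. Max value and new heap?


Max = 48
Replace root with last, heapify down
Resulting heap: [43, 16, 42, 3, 12, 13]


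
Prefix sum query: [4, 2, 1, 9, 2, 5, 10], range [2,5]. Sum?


Prefix sums: [0, 4, 6, 7, 16, 18, 23, 33]
Sum[2..5] = prefix[6] - prefix[2] = 23 - 6 = 17


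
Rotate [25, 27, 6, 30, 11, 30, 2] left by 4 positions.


Left rotate by 4: [11, 30, 2, 25, 27, 6, 30]


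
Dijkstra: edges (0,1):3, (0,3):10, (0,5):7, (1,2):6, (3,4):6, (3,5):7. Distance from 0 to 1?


Dijkstra from 0:
Distances: {0: 0, 1: 3, 2: 9, 3: 10, 4: 16, 5: 7}
Shortest distance to 1 = 3, path = [0, 1]


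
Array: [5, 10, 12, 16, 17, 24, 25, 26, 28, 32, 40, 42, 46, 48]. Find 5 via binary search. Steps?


Search for 5:
[0,13] mid=6 arr[6]=25
[0,5] mid=2 arr[2]=12
[0,1] mid=0 arr[0]=5
Total: 3 comparisons


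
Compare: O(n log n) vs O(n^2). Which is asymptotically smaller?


linearithmic grows slower than quadratic
O(n log n) is asymptotically smaller; O(n^2) grows faster


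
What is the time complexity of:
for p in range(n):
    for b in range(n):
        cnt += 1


Per nesting level: O(n) * O(n) = O(n^2)
Complexity: O(n^2)


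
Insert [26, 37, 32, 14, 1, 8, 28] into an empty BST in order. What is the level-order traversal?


Root = 26; build tree by BST insertion.
Level-Order traversal: [26, 14, 37, 1, 32, 8, 28]


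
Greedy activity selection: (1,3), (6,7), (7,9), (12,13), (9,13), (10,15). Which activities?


Greedy: pick earliest-ending, then skip overlaps.
Selected (4 activities): [(1, 3), (6, 7), (7, 9), (12, 13)]


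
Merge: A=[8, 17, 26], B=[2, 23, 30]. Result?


Compare heads, take smaller each step.
Merged: [2, 8, 17, 23, 26, 30]


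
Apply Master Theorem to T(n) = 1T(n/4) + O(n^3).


a=1, b=4, c=3. log_4(1)=0 < c=3. Case 3: O(n^c) = O(n^3)
Complexity: O(n^3)


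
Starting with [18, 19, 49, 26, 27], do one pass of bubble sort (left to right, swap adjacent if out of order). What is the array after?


After one pass: [18, 19, 26, 27, 49]


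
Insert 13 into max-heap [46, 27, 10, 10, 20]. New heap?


Append 13: [46, 27, 10, 10, 20, 13]
Bubble up: swap idx 5(13) with idx 2(10)
Result: [46, 27, 13, 10, 20, 10]


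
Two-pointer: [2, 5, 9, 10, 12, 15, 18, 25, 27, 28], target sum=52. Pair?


Two pointers: lo=0, hi=9
Found pair: (25, 27) summing to 52


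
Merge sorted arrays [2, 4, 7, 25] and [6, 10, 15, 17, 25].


Compare heads, take smaller each step.
Merged: [2, 4, 6, 7, 10, 15, 17, 25, 25]


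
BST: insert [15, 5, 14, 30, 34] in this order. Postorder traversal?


Root = 15; build tree by BST insertion.
Postorder traversal: [14, 5, 34, 30, 15]


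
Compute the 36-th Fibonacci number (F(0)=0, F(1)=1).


F(n)=F(n-1)+F(n-2)
...F(34)=5702887, F(35)=9227465, F(36)=14930352


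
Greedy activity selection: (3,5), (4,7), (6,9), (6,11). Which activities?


Greedy: pick earliest-ending, then skip overlaps.
Selected (2 activities): [(3, 5), (6, 9)]


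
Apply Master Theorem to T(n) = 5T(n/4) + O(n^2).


a=5, b=4, c=2. log_4(5)=1.161 < c=2. Case 3: O(n^c) = O(n^2)
Complexity: O(n^2)


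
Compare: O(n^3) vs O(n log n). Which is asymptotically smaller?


linearithmic grows slower than cubic
O(n log n) is asymptotically smaller; O(n^3) grows faster


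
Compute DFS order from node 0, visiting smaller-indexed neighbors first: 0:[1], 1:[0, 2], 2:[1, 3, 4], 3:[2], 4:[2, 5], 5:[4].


DFS stack-based: start with [0]
Visit order: [0, 1, 2, 3, 4, 5]


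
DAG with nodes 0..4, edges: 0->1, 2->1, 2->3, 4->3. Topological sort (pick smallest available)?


Kahn's algorithm, process smallest node first
Order: [0, 2, 1, 4, 3]


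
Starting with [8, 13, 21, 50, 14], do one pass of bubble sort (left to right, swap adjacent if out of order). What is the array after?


After one pass: [8, 13, 21, 14, 50]


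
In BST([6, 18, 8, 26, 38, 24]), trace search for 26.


BST root = 6
Search for 26: compare at each node
Path: [6, 18, 26]


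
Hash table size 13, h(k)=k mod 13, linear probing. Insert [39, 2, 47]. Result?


Insertions: 39->slot 0; 2->slot 2; 47->slot 8
Table: [39, None, 2, None, None, None, None, None, 47, None, None, None, None]


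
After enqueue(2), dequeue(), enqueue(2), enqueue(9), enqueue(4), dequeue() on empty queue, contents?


enqueue(2) -> [2]
dequeue() returns 2 -> []
enqueue(2) -> [2]
enqueue(9) -> [2, 9]
enqueue(4) -> [2, 9, 4]
dequeue() returns 2 -> [9, 4]
Final queue (front to back): [9, 4]


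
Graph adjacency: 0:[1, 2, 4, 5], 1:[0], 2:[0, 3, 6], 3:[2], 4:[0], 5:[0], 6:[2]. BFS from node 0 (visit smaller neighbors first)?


BFS queue: start with [0]
Visit order: [0, 1, 2, 4, 5, 3, 6]


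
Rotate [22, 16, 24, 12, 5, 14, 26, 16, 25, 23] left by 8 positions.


Left rotate by 8: [25, 23, 22, 16, 24, 12, 5, 14, 26, 16]


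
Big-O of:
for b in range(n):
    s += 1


Per nesting level: O(n) = O(n)
Complexity: O(n)


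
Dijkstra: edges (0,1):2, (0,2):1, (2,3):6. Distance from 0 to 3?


Dijkstra from 0:
Distances: {0: 0, 1: 2, 2: 1, 3: 7}
Shortest distance to 3 = 7, path = [0, 2, 3]


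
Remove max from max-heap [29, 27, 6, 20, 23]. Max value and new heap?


Max = 29
Replace root with last, heapify down
Resulting heap: [27, 23, 6, 20]


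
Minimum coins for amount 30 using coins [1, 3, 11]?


dp[0]=0; dp[i]=1+min(dp[i-c] for c in coins)
...dp[25]=3, dp[26]=4, dp[27]=5, dp[28]=4, dp[29]=5, dp[30]=6
Minimum coins for 30 = 6


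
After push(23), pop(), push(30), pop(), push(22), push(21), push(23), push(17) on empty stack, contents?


push(23) -> [23]
pop() returns 23 -> []
push(30) -> [30]
pop() returns 30 -> []
push(22) -> [22]
push(21) -> [22, 21]
push(23) -> [22, 21, 23]
push(17) -> [22, 21, 23, 17]
Final stack (bottom to top): [22, 21, 23, 17]


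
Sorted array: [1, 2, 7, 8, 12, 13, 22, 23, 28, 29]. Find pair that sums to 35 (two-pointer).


Two pointers: lo=0, hi=9
Found pair: (7, 28) summing to 35


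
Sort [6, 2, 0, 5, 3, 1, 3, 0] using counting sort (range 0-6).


Count array: [2, 1, 1, 2, 0, 1, 1]
Reconstruct: [0, 0, 1, 2, 3, 3, 5, 6]


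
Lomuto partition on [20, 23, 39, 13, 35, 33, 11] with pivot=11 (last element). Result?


Elements <= 11 go left of pivot.
Result: [11, 23, 39, 13, 35, 33, 20], pivot at index 0


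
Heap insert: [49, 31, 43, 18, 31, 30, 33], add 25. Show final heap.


Append 25: [49, 31, 43, 18, 31, 30, 33, 25]
Bubble up: swap idx 7(25) with idx 3(18)
Result: [49, 31, 43, 25, 31, 30, 33, 18]


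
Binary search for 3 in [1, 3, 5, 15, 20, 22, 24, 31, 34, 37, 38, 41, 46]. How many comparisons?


Search for 3:
[0,12] mid=6 arr[6]=24
[0,5] mid=2 arr[2]=5
[0,1] mid=0 arr[0]=1
[1,1] mid=1 arr[1]=3
Total: 4 comparisons


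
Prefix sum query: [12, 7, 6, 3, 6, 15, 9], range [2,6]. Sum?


Prefix sums: [0, 12, 19, 25, 28, 34, 49, 58]
Sum[2..6] = prefix[7] - prefix[2] = 58 - 19 = 39


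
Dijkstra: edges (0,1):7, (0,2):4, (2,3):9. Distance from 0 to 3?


Dijkstra from 0:
Distances: {0: 0, 1: 7, 2: 4, 3: 13}
Shortest distance to 3 = 13, path = [0, 2, 3]


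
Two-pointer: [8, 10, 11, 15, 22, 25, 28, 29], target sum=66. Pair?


Two pointers: lo=0, hi=7
No pair sums to 66


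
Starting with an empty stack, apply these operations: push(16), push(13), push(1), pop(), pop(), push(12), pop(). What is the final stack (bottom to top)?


push(16) -> [16]
push(13) -> [16, 13]
push(1) -> [16, 13, 1]
pop() returns 1 -> [16, 13]
pop() returns 13 -> [16]
push(12) -> [16, 12]
pop() returns 12 -> [16]
Final stack (bottom to top): [16]


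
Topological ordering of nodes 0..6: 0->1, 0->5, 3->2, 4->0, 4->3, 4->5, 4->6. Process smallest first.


Kahn's algorithm, process smallest node first
Order: [4, 0, 1, 3, 2, 5, 6]


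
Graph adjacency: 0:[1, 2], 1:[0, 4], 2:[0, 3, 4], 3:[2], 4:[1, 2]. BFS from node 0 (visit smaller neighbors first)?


BFS queue: start with [0]
Visit order: [0, 1, 2, 4, 3]


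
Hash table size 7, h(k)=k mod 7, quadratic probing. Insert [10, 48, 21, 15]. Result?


Insertions: 10->slot 3; 48->slot 6; 21->slot 0; 15->slot 1
Table: [21, 15, None, 10, None, None, 48]


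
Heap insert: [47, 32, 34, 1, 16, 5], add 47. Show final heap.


Append 47: [47, 32, 34, 1, 16, 5, 47]
Bubble up: swap idx 6(47) with idx 2(34)
Result: [47, 32, 47, 1, 16, 5, 34]


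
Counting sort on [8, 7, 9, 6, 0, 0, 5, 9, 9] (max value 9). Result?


Count array: [2, 0, 0, 0, 0, 1, 1, 1, 1, 3]
Reconstruct: [0, 0, 5, 6, 7, 8, 9, 9, 9]


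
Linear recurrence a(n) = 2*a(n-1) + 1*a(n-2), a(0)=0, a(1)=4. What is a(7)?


Build bottom-up:
...a(5)=116, a(6)=280, a(7)=2*280+1*116=676


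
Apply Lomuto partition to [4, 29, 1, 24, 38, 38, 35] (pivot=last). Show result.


Elements <= 35 go left of pivot.
Result: [4, 29, 1, 24, 35, 38, 38], pivot at index 4


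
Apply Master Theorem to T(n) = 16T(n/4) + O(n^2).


a=16, b=4, c=2. log_4(16)=2 = c=2. Case 2: O(n^c log n) = O(n^2 log n)
Complexity: O(n^2 log n)


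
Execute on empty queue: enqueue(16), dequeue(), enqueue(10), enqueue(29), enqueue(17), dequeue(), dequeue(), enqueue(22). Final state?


enqueue(16) -> [16]
dequeue() returns 16 -> []
enqueue(10) -> [10]
enqueue(29) -> [10, 29]
enqueue(17) -> [10, 29, 17]
dequeue() returns 10 -> [29, 17]
dequeue() returns 29 -> [17]
enqueue(22) -> [17, 22]
Final queue (front to back): [17, 22]


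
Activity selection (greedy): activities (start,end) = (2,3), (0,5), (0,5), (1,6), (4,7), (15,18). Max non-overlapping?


Greedy: pick earliest-ending, then skip overlaps.
Selected (3 activities): [(2, 3), (4, 7), (15, 18)]


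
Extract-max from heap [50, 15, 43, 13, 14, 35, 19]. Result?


Max = 50
Replace root with last, heapify down
Resulting heap: [43, 15, 35, 13, 14, 19]


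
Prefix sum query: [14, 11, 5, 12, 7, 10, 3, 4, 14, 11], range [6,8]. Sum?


Prefix sums: [0, 14, 25, 30, 42, 49, 59, 62, 66, 80, 91]
Sum[6..8] = prefix[9] - prefix[6] = 80 - 59 = 21


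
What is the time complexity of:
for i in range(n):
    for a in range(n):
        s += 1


Per nesting level: O(n) * O(n) = O(n^2)
Complexity: O(n^2)


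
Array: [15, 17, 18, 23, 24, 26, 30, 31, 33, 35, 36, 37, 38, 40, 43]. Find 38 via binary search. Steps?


Search for 38:
[0,14] mid=7 arr[7]=31
[8,14] mid=11 arr[11]=37
[12,14] mid=13 arr[13]=40
[12,12] mid=12 arr[12]=38
Total: 4 comparisons


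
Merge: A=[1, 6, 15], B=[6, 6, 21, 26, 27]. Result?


Compare heads, take smaller each step.
Merged: [1, 6, 6, 6, 15, 21, 26, 27]


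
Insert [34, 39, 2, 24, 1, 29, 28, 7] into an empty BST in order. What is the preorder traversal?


Root = 34; build tree by BST insertion.
Preorder traversal: [34, 2, 1, 24, 7, 29, 28, 39]


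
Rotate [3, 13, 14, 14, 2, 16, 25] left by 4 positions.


Left rotate by 4: [2, 16, 25, 3, 13, 14, 14]


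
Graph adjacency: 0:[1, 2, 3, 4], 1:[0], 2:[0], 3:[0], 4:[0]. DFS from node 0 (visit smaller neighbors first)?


DFS stack-based: start with [0]
Visit order: [0, 1, 2, 3, 4]


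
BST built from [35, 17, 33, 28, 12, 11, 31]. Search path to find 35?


BST root = 35
Search for 35: compare at each node
Path: [35]


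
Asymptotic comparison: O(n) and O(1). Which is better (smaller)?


constant grows slower than linear
O(1) is asymptotically smaller; O(n) grows faster


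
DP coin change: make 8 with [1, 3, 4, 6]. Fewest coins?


dp[0]=0; dp[i]=1+min(dp[i-c] for c in coins)
...dp[3]=1, dp[4]=1, dp[5]=2, dp[6]=1, dp[7]=2, dp[8]=2
Minimum coins for 8 = 2


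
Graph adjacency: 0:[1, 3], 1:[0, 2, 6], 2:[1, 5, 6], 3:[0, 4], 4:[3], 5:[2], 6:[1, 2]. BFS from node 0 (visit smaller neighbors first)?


BFS queue: start with [0]
Visit order: [0, 1, 3, 2, 6, 4, 5]


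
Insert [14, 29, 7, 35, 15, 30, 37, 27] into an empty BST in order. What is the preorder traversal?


Root = 14; build tree by BST insertion.
Preorder traversal: [14, 7, 29, 15, 27, 35, 30, 37]


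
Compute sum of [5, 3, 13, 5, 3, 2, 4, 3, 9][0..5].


Prefix sums: [0, 5, 8, 21, 26, 29, 31, 35, 38, 47]
Sum[0..5] = prefix[6] - prefix[0] = 31 - 0 = 31


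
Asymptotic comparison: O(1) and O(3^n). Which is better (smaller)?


constant grows slower than exponential (base 3)
O(1) is asymptotically smaller; O(3^n) grows faster


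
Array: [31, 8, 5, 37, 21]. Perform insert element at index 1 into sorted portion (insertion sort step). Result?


After one pass: [8, 31, 5, 37, 21]


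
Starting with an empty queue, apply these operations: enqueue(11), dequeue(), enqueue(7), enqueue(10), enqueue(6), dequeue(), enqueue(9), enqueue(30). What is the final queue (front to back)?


enqueue(11) -> [11]
dequeue() returns 11 -> []
enqueue(7) -> [7]
enqueue(10) -> [7, 10]
enqueue(6) -> [7, 10, 6]
dequeue() returns 7 -> [10, 6]
enqueue(9) -> [10, 6, 9]
enqueue(30) -> [10, 6, 9, 30]
Final queue (front to back): [10, 6, 9, 30]


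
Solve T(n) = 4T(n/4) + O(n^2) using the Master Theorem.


a=4, b=4, c=2. log_4(4)=1 < c=2. Case 3: O(n^c) = O(n^2)
Complexity: O(n^2)


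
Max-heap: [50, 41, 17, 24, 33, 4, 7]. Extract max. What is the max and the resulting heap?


Max = 50
Replace root with last, heapify down
Resulting heap: [41, 33, 17, 24, 7, 4]


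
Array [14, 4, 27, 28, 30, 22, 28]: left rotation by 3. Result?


Left rotate by 3: [28, 30, 22, 28, 14, 4, 27]


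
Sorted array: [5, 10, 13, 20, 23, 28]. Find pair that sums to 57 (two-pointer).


Two pointers: lo=0, hi=5
No pair sums to 57


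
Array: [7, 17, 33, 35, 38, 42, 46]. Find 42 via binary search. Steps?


Search for 42:
[0,6] mid=3 arr[3]=35
[4,6] mid=5 arr[5]=42
Total: 2 comparisons


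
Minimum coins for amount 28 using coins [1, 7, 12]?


dp[0]=0; dp[i]=1+min(dp[i-c] for c in coins)
...dp[23]=5, dp[24]=2, dp[25]=3, dp[26]=3, dp[27]=4, dp[28]=4
Minimum coins for 28 = 4


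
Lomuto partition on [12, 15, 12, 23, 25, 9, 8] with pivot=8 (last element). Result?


Elements <= 8 go left of pivot.
Result: [8, 15, 12, 23, 25, 9, 12], pivot at index 0


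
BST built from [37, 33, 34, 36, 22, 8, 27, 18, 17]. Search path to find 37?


BST root = 37
Search for 37: compare at each node
Path: [37]


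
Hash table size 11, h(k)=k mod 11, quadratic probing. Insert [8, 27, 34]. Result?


Insertions: 8->slot 8; 27->slot 5; 34->slot 1
Table: [None, 34, None, None, None, 27, None, None, 8, None, None]


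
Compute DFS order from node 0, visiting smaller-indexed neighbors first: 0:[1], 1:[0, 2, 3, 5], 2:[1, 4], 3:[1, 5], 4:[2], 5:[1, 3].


DFS stack-based: start with [0]
Visit order: [0, 1, 2, 4, 3, 5]


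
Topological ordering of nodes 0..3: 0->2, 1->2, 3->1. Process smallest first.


Kahn's algorithm, process smallest node first
Order: [0, 3, 1, 2]


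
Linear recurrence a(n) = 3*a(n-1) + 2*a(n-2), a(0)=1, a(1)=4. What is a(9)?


Build bottom-up:
...a(7)=8042, a(8)=28642, a(9)=3*28642+2*8042=102010


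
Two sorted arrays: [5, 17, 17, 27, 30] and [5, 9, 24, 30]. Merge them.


Compare heads, take smaller each step.
Merged: [5, 5, 9, 17, 17, 24, 27, 30, 30]


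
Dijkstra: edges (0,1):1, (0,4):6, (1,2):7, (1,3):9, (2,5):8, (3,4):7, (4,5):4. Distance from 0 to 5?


Dijkstra from 0:
Distances: {0: 0, 1: 1, 2: 8, 3: 10, 4: 6, 5: 10}
Shortest distance to 5 = 10, path = [0, 4, 5]


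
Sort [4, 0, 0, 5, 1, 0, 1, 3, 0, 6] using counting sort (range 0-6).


Count array: [4, 2, 0, 1, 1, 1, 1]
Reconstruct: [0, 0, 0, 0, 1, 1, 3, 4, 5, 6]


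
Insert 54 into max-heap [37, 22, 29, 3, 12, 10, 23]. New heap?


Append 54: [37, 22, 29, 3, 12, 10, 23, 54]
Bubble up: swap idx 7(54) with idx 3(3); swap idx 3(54) with idx 1(22); swap idx 1(54) with idx 0(37)
Result: [54, 37, 29, 22, 12, 10, 23, 3]


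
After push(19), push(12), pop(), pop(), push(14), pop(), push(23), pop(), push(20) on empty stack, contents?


push(19) -> [19]
push(12) -> [19, 12]
pop() returns 12 -> [19]
pop() returns 19 -> []
push(14) -> [14]
pop() returns 14 -> []
push(23) -> [23]
pop() returns 23 -> []
push(20) -> [20]
Final stack (bottom to top): [20]


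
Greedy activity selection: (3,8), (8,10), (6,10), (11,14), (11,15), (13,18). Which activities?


Greedy: pick earliest-ending, then skip overlaps.
Selected (3 activities): [(3, 8), (8, 10), (11, 14)]


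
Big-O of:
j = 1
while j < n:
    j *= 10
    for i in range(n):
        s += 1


Per nesting level: O(log n) * O(n) = O(n log n)
Complexity: O(n log n)


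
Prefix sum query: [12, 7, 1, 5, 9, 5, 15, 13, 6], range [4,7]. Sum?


Prefix sums: [0, 12, 19, 20, 25, 34, 39, 54, 67, 73]
Sum[4..7] = prefix[8] - prefix[4] = 67 - 25 = 42


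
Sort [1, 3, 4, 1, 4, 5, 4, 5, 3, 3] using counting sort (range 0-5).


Count array: [0, 2, 0, 3, 3, 2]
Reconstruct: [1, 1, 3, 3, 3, 4, 4, 4, 5, 5]


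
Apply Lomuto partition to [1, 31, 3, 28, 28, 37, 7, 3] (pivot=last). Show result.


Elements <= 3 go left of pivot.
Result: [1, 3, 3, 28, 28, 37, 7, 31], pivot at index 2


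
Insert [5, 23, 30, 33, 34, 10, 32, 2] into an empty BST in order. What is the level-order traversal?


Root = 5; build tree by BST insertion.
Level-Order traversal: [5, 2, 23, 10, 30, 33, 32, 34]


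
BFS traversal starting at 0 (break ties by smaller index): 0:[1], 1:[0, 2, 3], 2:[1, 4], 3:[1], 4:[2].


BFS queue: start with [0]
Visit order: [0, 1, 2, 3, 4]


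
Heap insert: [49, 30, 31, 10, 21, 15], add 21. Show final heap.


Append 21: [49, 30, 31, 10, 21, 15, 21]
Bubble up: no swaps needed
Result: [49, 30, 31, 10, 21, 15, 21]


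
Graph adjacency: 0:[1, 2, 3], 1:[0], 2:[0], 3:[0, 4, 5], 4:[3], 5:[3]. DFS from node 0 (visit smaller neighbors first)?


DFS stack-based: start with [0]
Visit order: [0, 1, 2, 3, 4, 5]


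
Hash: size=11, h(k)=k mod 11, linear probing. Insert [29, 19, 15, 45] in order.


Insertions: 29->slot 7; 19->slot 8; 15->slot 4; 45->slot 1
Table: [None, 45, None, None, 15, None, None, 29, 19, None, None]


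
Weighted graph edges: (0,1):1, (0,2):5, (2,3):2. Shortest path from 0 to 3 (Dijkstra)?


Dijkstra from 0:
Distances: {0: 0, 1: 1, 2: 5, 3: 7}
Shortest distance to 3 = 7, path = [0, 2, 3]


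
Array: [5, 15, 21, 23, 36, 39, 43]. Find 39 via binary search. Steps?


Search for 39:
[0,6] mid=3 arr[3]=23
[4,6] mid=5 arr[5]=39
Total: 2 comparisons


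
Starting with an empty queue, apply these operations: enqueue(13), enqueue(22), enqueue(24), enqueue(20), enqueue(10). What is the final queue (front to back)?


enqueue(13) -> [13]
enqueue(22) -> [13, 22]
enqueue(24) -> [13, 22, 24]
enqueue(20) -> [13, 22, 24, 20]
enqueue(10) -> [13, 22, 24, 20, 10]
Final queue (front to back): [13, 22, 24, 20, 10]


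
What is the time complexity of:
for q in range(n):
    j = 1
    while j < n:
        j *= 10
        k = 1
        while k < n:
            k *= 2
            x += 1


Per nesting level: O(n) * O(log n) * O(log n) = O(n (log n)^2)
Complexity: O(n (log n)^2)


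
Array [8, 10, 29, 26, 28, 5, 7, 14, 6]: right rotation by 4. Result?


Right rotate by 4: [5, 7, 14, 6, 8, 10, 29, 26, 28]


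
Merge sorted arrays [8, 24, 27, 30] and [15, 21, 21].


Compare heads, take smaller each step.
Merged: [8, 15, 21, 21, 24, 27, 30]


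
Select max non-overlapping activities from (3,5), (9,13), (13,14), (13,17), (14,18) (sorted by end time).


Greedy: pick earliest-ending, then skip overlaps.
Selected (4 activities): [(3, 5), (9, 13), (13, 14), (14, 18)]


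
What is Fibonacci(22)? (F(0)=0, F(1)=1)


F(n)=F(n-1)+F(n-2)
...F(20)=6765, F(21)=10946, F(22)=17711


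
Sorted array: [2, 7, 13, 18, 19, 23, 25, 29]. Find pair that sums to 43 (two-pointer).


Two pointers: lo=0, hi=7
Found pair: (18, 25) summing to 43


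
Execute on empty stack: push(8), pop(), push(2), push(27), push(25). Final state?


push(8) -> [8]
pop() returns 8 -> []
push(2) -> [2]
push(27) -> [2, 27]
push(25) -> [2, 27, 25]
Final stack (bottom to top): [2, 27, 25]


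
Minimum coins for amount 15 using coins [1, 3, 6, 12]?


dp[0]=0; dp[i]=1+min(dp[i-c] for c in coins)
...dp[10]=3, dp[11]=4, dp[12]=1, dp[13]=2, dp[14]=3, dp[15]=2
Minimum coins for 15 = 2


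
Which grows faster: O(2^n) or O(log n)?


logarithmic grows slower than exponential
O(log n) is asymptotically smaller; O(2^n) grows faster


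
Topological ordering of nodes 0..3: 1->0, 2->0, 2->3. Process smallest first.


Kahn's algorithm, process smallest node first
Order: [1, 2, 0, 3]


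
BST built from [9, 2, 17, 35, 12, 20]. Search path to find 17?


BST root = 9
Search for 17: compare at each node
Path: [9, 17]


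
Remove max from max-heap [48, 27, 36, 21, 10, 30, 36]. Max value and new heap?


Max = 48
Replace root with last, heapify down
Resulting heap: [36, 27, 36, 21, 10, 30]


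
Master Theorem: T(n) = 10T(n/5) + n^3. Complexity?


a=10, b=5, c=3. log_5(10)=1.431 < c=3. Case 3: O(n^c) = O(n^3)
Complexity: O(n^3)


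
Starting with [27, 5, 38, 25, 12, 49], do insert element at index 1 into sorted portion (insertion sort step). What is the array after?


After one pass: [5, 27, 38, 25, 12, 49]


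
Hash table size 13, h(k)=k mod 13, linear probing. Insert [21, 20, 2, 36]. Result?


Insertions: 21->slot 8; 20->slot 7; 2->slot 2; 36->slot 10
Table: [None, None, 2, None, None, None, None, 20, 21, None, 36, None, None]


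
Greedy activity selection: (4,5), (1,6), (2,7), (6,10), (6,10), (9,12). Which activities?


Greedy: pick earliest-ending, then skip overlaps.
Selected (2 activities): [(4, 5), (6, 10)]


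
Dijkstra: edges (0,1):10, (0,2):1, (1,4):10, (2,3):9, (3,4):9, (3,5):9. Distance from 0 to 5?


Dijkstra from 0:
Distances: {0: 0, 1: 10, 2: 1, 3: 10, 4: 19, 5: 19}
Shortest distance to 5 = 19, path = [0, 2, 3, 5]


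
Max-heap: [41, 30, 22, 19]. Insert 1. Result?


Append 1: [41, 30, 22, 19, 1]
Bubble up: no swaps needed
Result: [41, 30, 22, 19, 1]


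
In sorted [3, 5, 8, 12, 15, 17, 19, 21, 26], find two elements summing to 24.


Two pointers: lo=0, hi=8
Found pair: (3, 21) summing to 24


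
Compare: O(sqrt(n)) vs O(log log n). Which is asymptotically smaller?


double-logarithmic grows slower than sublinear
O(log log n) is asymptotically smaller; O(sqrt(n)) grows faster


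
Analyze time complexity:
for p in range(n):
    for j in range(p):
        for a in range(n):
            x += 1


Per nesting level: O(n) * O(n) [triangular over p] * O(n) = O(n^3)
Complexity: O(n^3)


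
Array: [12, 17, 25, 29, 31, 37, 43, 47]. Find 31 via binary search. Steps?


Search for 31:
[0,7] mid=3 arr[3]=29
[4,7] mid=5 arr[5]=37
[4,4] mid=4 arr[4]=31
Total: 3 comparisons


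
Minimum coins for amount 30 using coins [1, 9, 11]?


dp[0]=0; dp[i]=1+min(dp[i-c] for c in coins)
...dp[25]=5, dp[26]=6, dp[27]=3, dp[28]=4, dp[29]=3, dp[30]=4
Minimum coins for 30 = 4


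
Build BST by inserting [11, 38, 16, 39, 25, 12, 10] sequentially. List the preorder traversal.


Root = 11; build tree by BST insertion.
Preorder traversal: [11, 10, 38, 16, 12, 25, 39]


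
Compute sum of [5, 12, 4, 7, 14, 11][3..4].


Prefix sums: [0, 5, 17, 21, 28, 42, 53]
Sum[3..4] = prefix[5] - prefix[3] = 42 - 21 = 21


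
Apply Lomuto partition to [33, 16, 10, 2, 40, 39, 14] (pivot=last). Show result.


Elements <= 14 go left of pivot.
Result: [10, 2, 14, 16, 40, 39, 33], pivot at index 2


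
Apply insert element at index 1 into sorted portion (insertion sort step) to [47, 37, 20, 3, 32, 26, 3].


After one pass: [37, 47, 20, 3, 32, 26, 3]


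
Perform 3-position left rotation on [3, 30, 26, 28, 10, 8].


Left rotate by 3: [28, 10, 8, 3, 30, 26]


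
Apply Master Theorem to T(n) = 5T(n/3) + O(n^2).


a=5, b=3, c=2. log_3(5)=1.465 < c=2. Case 3: O(n^c) = O(n^2)
Complexity: O(n^2)


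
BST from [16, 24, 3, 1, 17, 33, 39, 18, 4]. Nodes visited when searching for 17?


BST root = 16
Search for 17: compare at each node
Path: [16, 24, 17]


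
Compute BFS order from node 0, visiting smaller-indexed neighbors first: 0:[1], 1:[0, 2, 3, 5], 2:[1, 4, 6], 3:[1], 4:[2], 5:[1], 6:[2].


BFS queue: start with [0]
Visit order: [0, 1, 2, 3, 5, 4, 6]


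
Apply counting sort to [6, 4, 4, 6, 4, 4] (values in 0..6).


Count array: [0, 0, 0, 0, 4, 0, 2]
Reconstruct: [4, 4, 4, 4, 6, 6]


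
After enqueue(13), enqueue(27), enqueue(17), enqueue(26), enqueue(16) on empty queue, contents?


enqueue(13) -> [13]
enqueue(27) -> [13, 27]
enqueue(17) -> [13, 27, 17]
enqueue(26) -> [13, 27, 17, 26]
enqueue(16) -> [13, 27, 17, 26, 16]
Final queue (front to back): [13, 27, 17, 26, 16]


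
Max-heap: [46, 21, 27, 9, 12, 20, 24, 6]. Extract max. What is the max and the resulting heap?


Max = 46
Replace root with last, heapify down
Resulting heap: [27, 21, 24, 9, 12, 20, 6]


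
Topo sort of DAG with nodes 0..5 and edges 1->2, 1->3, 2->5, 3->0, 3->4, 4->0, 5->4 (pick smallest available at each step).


Kahn's algorithm, process smallest node first
Order: [1, 2, 3, 5, 4, 0]


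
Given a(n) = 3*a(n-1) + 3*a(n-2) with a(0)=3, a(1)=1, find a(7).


Build bottom-up:
...a(5)=576, a(6)=2187, a(7)=3*2187+3*576=8289


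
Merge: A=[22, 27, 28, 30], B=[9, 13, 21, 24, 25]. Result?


Compare heads, take smaller each step.
Merged: [9, 13, 21, 22, 24, 25, 27, 28, 30]


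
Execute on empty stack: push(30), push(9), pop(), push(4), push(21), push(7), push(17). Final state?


push(30) -> [30]
push(9) -> [30, 9]
pop() returns 9 -> [30]
push(4) -> [30, 4]
push(21) -> [30, 4, 21]
push(7) -> [30, 4, 21, 7]
push(17) -> [30, 4, 21, 7, 17]
Final stack (bottom to top): [30, 4, 21, 7, 17]


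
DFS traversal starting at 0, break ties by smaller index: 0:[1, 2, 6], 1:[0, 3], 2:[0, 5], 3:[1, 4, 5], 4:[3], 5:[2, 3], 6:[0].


DFS stack-based: start with [0]
Visit order: [0, 1, 3, 4, 5, 2, 6]


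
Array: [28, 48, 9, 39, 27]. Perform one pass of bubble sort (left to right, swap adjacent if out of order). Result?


After one pass: [28, 9, 39, 27, 48]


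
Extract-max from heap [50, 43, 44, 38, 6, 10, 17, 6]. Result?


Max = 50
Replace root with last, heapify down
Resulting heap: [44, 43, 17, 38, 6, 10, 6]


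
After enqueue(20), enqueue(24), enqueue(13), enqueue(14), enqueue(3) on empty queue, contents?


enqueue(20) -> [20]
enqueue(24) -> [20, 24]
enqueue(13) -> [20, 24, 13]
enqueue(14) -> [20, 24, 13, 14]
enqueue(3) -> [20, 24, 13, 14, 3]
Final queue (front to back): [20, 24, 13, 14, 3]


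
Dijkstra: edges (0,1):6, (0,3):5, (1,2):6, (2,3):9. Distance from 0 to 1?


Dijkstra from 0:
Distances: {0: 0, 1: 6, 2: 12, 3: 5}
Shortest distance to 1 = 6, path = [0, 1]


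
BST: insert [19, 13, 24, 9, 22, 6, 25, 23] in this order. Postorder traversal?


Root = 19; build tree by BST insertion.
Postorder traversal: [6, 9, 13, 23, 22, 25, 24, 19]


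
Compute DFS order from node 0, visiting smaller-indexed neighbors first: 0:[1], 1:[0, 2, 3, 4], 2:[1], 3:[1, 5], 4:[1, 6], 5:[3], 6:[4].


DFS stack-based: start with [0]
Visit order: [0, 1, 2, 3, 5, 4, 6]


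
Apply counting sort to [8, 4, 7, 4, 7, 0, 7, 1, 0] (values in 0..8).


Count array: [2, 1, 0, 0, 2, 0, 0, 3, 1]
Reconstruct: [0, 0, 1, 4, 4, 7, 7, 7, 8]


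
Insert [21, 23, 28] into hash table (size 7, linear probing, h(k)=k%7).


Insertions: 21->slot 0; 23->slot 2; 28->slot 1
Table: [21, 28, 23, None, None, None, None]


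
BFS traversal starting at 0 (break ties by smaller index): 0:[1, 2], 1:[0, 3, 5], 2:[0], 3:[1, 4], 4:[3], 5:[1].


BFS queue: start with [0]
Visit order: [0, 1, 2, 3, 5, 4]


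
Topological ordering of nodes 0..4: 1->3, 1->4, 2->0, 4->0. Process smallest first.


Kahn's algorithm, process smallest node first
Order: [1, 2, 3, 4, 0]


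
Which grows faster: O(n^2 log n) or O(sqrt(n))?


sublinear grows slower than n^2 log n
O(sqrt(n)) is asymptotically smaller; O(n^2 log n) grows faster


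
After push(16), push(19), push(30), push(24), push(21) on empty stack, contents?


push(16) -> [16]
push(19) -> [16, 19]
push(30) -> [16, 19, 30]
push(24) -> [16, 19, 30, 24]
push(21) -> [16, 19, 30, 24, 21]
Final stack (bottom to top): [16, 19, 30, 24, 21]


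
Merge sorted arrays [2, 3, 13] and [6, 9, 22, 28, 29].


Compare heads, take smaller each step.
Merged: [2, 3, 6, 9, 13, 22, 28, 29]


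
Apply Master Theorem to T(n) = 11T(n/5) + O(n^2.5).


a=11, b=5, c=2.5. log_5(11)=1.490 < c=2.5. Case 3: O(n^c) = O(n^2.500)
Complexity: O(n^2.500)


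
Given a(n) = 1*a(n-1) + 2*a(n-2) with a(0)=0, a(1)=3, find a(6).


Build bottom-up:
...a(4)=15, a(5)=33, a(6)=1*33+2*15=63


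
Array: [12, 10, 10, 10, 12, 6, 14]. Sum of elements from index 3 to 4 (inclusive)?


Prefix sums: [0, 12, 22, 32, 42, 54, 60, 74]
Sum[3..4] = prefix[5] - prefix[3] = 54 - 32 = 22


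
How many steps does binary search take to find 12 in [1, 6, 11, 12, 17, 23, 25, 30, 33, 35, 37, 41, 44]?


Search for 12:
[0,12] mid=6 arr[6]=25
[0,5] mid=2 arr[2]=11
[3,5] mid=4 arr[4]=17
[3,3] mid=3 arr[3]=12
Total: 4 comparisons


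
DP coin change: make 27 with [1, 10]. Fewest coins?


dp[0]=0; dp[i]=1+min(dp[i-c] for c in coins)
...dp[22]=4, dp[23]=5, dp[24]=6, dp[25]=7, dp[26]=8, dp[27]=9
Minimum coins for 27 = 9


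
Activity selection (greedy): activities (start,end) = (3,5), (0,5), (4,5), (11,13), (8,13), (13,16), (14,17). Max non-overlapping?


Greedy: pick earliest-ending, then skip overlaps.
Selected (3 activities): [(3, 5), (11, 13), (13, 16)]


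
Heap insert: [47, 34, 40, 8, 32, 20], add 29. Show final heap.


Append 29: [47, 34, 40, 8, 32, 20, 29]
Bubble up: no swaps needed
Result: [47, 34, 40, 8, 32, 20, 29]


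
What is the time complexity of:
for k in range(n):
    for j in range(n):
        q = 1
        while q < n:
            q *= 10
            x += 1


Per nesting level: O(n) * O(n) * O(log n) = O(n^2 log n)
Complexity: O(n^2 log n)


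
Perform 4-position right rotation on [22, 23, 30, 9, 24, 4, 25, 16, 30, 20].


Right rotate by 4: [25, 16, 30, 20, 22, 23, 30, 9, 24, 4]


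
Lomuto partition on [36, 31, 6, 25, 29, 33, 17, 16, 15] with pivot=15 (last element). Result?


Elements <= 15 go left of pivot.
Result: [6, 15, 36, 25, 29, 33, 17, 16, 31], pivot at index 1


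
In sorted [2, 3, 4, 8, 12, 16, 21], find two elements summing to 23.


Two pointers: lo=0, hi=6
Found pair: (2, 21) summing to 23


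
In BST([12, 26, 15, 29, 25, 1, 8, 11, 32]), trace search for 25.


BST root = 12
Search for 25: compare at each node
Path: [12, 26, 15, 25]


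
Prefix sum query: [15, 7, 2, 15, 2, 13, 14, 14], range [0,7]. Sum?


Prefix sums: [0, 15, 22, 24, 39, 41, 54, 68, 82]
Sum[0..7] = prefix[8] - prefix[0] = 82 - 0 = 82


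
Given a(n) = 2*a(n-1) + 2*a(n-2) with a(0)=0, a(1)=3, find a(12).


Build bottom-up:
...a(10)=20064, a(11)=54816, a(12)=2*54816+2*20064=149760


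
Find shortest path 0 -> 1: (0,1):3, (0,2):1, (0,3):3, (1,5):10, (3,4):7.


Dijkstra from 0:
Distances: {0: 0, 1: 3, 2: 1, 3: 3, 4: 10, 5: 13}
Shortest distance to 1 = 3, path = [0, 1]


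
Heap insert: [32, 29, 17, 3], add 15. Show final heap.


Append 15: [32, 29, 17, 3, 15]
Bubble up: no swaps needed
Result: [32, 29, 17, 3, 15]


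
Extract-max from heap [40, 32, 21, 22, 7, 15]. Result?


Max = 40
Replace root with last, heapify down
Resulting heap: [32, 22, 21, 15, 7]


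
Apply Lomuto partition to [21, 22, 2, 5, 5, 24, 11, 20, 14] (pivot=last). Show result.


Elements <= 14 go left of pivot.
Result: [2, 5, 5, 11, 14, 24, 22, 20, 21], pivot at index 4


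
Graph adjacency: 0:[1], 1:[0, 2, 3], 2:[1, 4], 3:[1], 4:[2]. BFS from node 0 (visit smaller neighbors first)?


BFS queue: start with [0]
Visit order: [0, 1, 2, 3, 4]


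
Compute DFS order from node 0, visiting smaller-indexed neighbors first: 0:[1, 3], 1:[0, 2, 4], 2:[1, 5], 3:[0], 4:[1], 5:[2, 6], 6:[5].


DFS stack-based: start with [0]
Visit order: [0, 1, 2, 5, 6, 4, 3]


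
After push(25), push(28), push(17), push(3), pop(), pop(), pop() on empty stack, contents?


push(25) -> [25]
push(28) -> [25, 28]
push(17) -> [25, 28, 17]
push(3) -> [25, 28, 17, 3]
pop() returns 3 -> [25, 28, 17]
pop() returns 17 -> [25, 28]
pop() returns 28 -> [25]
Final stack (bottom to top): [25]


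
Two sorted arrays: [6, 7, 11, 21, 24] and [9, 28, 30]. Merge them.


Compare heads, take smaller each step.
Merged: [6, 7, 9, 11, 21, 24, 28, 30]


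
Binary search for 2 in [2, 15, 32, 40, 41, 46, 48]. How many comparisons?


Search for 2:
[0,6] mid=3 arr[3]=40
[0,2] mid=1 arr[1]=15
[0,0] mid=0 arr[0]=2
Total: 3 comparisons


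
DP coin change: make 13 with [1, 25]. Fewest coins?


dp[0]=0; dp[i]=1+min(dp[i-c] for c in coins)
...dp[8]=8, dp[9]=9, dp[10]=10, dp[11]=11, dp[12]=12, dp[13]=13
Minimum coins for 13 = 13


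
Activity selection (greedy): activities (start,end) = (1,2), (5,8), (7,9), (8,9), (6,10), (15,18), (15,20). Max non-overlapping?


Greedy: pick earliest-ending, then skip overlaps.
Selected (4 activities): [(1, 2), (5, 8), (8, 9), (15, 18)]


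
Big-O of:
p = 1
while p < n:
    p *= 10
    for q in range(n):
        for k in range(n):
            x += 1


Per nesting level: O(log n) * O(n) * O(n) = O(n^2 log n)
Complexity: O(n^2 log n)


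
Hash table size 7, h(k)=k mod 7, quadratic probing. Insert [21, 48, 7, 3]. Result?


Insertions: 21->slot 0; 48->slot 6; 7->slot 1; 3->slot 3
Table: [21, 7, None, 3, None, None, 48]


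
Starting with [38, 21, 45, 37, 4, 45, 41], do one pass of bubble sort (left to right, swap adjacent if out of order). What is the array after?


After one pass: [21, 38, 37, 4, 45, 41, 45]


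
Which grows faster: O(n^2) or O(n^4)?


quadratic grows slower than quartic
O(n^2) is asymptotically smaller; O(n^4) grows faster


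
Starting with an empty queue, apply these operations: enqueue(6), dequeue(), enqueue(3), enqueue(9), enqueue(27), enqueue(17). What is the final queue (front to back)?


enqueue(6) -> [6]
dequeue() returns 6 -> []
enqueue(3) -> [3]
enqueue(9) -> [3, 9]
enqueue(27) -> [3, 9, 27]
enqueue(17) -> [3, 9, 27, 17]
Final queue (front to back): [3, 9, 27, 17]


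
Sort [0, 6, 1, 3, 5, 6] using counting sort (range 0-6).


Count array: [1, 1, 0, 1, 0, 1, 2]
Reconstruct: [0, 1, 3, 5, 6, 6]


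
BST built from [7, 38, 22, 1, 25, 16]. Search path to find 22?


BST root = 7
Search for 22: compare at each node
Path: [7, 38, 22]


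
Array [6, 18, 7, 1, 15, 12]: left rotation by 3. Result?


Left rotate by 3: [1, 15, 12, 6, 18, 7]


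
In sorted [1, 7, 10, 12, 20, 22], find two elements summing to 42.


Two pointers: lo=0, hi=5
Found pair: (20, 22) summing to 42


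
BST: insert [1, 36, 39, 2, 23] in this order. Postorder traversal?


Root = 1; build tree by BST insertion.
Postorder traversal: [23, 2, 39, 36, 1]


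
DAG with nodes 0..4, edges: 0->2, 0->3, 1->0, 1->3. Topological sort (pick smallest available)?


Kahn's algorithm, process smallest node first
Order: [1, 0, 2, 3, 4]


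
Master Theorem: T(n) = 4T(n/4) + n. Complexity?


a=4, b=4, c=1. log_4(4)=1 = c=1. Case 2: O(n^c log n) = O(n log n)
Complexity: O(n log n)


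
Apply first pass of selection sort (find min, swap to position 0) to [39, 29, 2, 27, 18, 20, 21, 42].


After one pass: [2, 29, 39, 27, 18, 20, 21, 42]


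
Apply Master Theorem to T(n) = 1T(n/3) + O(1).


a=1, b=3, c=0. log_3(1)=0 = c=0. Case 2: O(n^c log n) = O(log n)
Complexity: O(log n)


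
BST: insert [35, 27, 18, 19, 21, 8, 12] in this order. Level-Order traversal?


Root = 35; build tree by BST insertion.
Level-Order traversal: [35, 27, 18, 8, 19, 12, 21]


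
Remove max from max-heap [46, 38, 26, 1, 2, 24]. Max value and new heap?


Max = 46
Replace root with last, heapify down
Resulting heap: [38, 24, 26, 1, 2]


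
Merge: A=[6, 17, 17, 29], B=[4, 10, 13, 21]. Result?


Compare heads, take smaller each step.
Merged: [4, 6, 10, 13, 17, 17, 21, 29]


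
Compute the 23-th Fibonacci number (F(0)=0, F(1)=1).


F(n)=F(n-1)+F(n-2)
...F(21)=10946, F(22)=17711, F(23)=28657


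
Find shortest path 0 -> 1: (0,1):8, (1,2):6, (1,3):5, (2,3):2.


Dijkstra from 0:
Distances: {0: 0, 1: 8, 2: 14, 3: 13}
Shortest distance to 1 = 8, path = [0, 1]


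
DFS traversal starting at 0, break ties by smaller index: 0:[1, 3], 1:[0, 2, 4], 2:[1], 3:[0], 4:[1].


DFS stack-based: start with [0]
Visit order: [0, 1, 2, 4, 3]


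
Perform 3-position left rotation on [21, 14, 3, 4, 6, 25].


Left rotate by 3: [4, 6, 25, 21, 14, 3]


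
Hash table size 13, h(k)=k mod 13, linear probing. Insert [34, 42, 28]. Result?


Insertions: 34->slot 8; 42->slot 3; 28->slot 2
Table: [None, None, 28, 42, None, None, None, None, 34, None, None, None, None]


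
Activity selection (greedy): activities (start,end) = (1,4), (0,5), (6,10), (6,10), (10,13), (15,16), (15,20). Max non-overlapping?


Greedy: pick earliest-ending, then skip overlaps.
Selected (4 activities): [(1, 4), (6, 10), (10, 13), (15, 16)]


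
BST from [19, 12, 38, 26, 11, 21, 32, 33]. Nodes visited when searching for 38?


BST root = 19
Search for 38: compare at each node
Path: [19, 38]


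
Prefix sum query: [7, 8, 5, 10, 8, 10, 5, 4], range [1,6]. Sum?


Prefix sums: [0, 7, 15, 20, 30, 38, 48, 53, 57]
Sum[1..6] = prefix[7] - prefix[1] = 53 - 7 = 46


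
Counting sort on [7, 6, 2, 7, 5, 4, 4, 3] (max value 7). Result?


Count array: [0, 0, 1, 1, 2, 1, 1, 2]
Reconstruct: [2, 3, 4, 4, 5, 6, 7, 7]


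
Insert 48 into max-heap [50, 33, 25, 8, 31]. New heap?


Append 48: [50, 33, 25, 8, 31, 48]
Bubble up: swap idx 5(48) with idx 2(25)
Result: [50, 33, 48, 8, 31, 25]


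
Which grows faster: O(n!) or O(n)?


linear grows slower than factorial
O(n) is asymptotically smaller; O(n!) grows faster


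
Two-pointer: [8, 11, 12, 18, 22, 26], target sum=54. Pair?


Two pointers: lo=0, hi=5
No pair sums to 54


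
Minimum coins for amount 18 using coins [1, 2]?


dp[0]=0; dp[i]=1+min(dp[i-c] for c in coins)
...dp[13]=7, dp[14]=7, dp[15]=8, dp[16]=8, dp[17]=9, dp[18]=9
Minimum coins for 18 = 9


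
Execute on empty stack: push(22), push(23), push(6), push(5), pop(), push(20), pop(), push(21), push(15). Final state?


push(22) -> [22]
push(23) -> [22, 23]
push(6) -> [22, 23, 6]
push(5) -> [22, 23, 6, 5]
pop() returns 5 -> [22, 23, 6]
push(20) -> [22, 23, 6, 20]
pop() returns 20 -> [22, 23, 6]
push(21) -> [22, 23, 6, 21]
push(15) -> [22, 23, 6, 21, 15]
Final stack (bottom to top): [22, 23, 6, 21, 15]
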